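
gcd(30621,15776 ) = 1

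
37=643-606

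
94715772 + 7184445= 101900217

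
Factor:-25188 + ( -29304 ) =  - 2^2 * 3^1 * 19^1 * 239^1 = - 54492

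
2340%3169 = 2340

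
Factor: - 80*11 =-2^4*5^1*11^1 = - 880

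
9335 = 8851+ 484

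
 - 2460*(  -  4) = 9840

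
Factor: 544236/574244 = 399/421 = 3^1*7^1*19^1 * 421^(  -  1)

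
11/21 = 11/21 = 0.52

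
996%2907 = 996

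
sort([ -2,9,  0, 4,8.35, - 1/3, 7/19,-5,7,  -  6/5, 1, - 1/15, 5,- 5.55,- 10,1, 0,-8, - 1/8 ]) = [  -  10, - 8, - 5.55,-5,-2,- 6/5,  -  1/3, - 1/8, - 1/15,0,0,7/19,1,  1, 4,5,7,8.35,9 ] 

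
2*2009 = 4018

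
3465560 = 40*86639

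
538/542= 269/271 = 0.99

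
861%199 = 65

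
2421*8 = 19368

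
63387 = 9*7043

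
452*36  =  16272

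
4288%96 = 64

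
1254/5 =1254/5 = 250.80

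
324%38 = 20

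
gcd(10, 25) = 5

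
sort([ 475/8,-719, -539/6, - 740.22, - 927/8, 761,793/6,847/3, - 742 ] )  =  [-742, - 740.22, - 719, - 927/8, - 539/6,475/8, 793/6, 847/3 , 761]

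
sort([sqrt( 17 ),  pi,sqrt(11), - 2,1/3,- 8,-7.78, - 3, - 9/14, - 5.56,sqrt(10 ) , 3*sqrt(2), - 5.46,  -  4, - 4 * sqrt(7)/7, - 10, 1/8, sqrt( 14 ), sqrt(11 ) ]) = [ - 10 , - 8,-7.78,  -  5.56, - 5.46, - 4, - 3,  -  2,-4*sqrt (7)/7, - 9/14, 1/8, 1/3,  pi,sqrt(10), sqrt(11 ),sqrt( 11 ),sqrt(14), sqrt(17 ), 3* sqrt(2 )] 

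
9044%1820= 1764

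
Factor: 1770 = 2^1* 3^1*5^1*59^1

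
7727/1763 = 7727/1763 = 4.38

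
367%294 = 73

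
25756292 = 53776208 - 28019916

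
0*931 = 0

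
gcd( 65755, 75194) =1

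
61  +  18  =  79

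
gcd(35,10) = 5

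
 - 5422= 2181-7603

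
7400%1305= 875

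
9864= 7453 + 2411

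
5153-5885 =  - 732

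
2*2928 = 5856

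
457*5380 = 2458660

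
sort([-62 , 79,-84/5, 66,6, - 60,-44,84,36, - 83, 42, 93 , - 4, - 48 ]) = [ - 83, - 62, - 60, - 48 , - 44, - 84/5, - 4,6,36,42,66,79,84,93] 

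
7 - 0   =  7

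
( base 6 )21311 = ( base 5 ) 43143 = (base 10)2923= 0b101101101011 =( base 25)4GN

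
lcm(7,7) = 7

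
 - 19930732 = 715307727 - 735238459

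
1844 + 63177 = 65021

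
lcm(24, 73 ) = 1752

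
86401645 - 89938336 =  - 3536691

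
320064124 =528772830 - 208708706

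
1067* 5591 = 5965597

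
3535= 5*707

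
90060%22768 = 21756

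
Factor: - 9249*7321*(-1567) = 106104592743 = 3^1*1567^1*3083^1*7321^1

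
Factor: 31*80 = 2^4*5^1*31^1 = 2480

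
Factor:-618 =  - 2^1 * 3^1*103^1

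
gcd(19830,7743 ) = 3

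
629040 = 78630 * 8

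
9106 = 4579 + 4527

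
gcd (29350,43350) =50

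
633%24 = 9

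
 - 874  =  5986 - 6860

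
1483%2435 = 1483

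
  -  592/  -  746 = 296/373 = 0.79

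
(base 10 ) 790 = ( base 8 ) 1426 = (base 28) 106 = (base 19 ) 23b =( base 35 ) mk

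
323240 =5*64648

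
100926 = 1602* 63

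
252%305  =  252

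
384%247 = 137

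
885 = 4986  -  4101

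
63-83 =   -  20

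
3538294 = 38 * 93113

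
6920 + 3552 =10472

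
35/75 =7/15 = 0.47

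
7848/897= 2616/299 = 8.75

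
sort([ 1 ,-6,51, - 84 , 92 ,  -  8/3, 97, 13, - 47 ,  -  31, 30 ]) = [ - 84, - 47 , - 31, - 6, - 8/3 , 1 , 13,30, 51,92 , 97 ]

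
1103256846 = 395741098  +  707515748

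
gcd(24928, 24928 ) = 24928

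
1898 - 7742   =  - 5844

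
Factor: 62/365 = 2^1*5^( - 1)*31^1 * 73^( -1)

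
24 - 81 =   -  57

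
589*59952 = 35311728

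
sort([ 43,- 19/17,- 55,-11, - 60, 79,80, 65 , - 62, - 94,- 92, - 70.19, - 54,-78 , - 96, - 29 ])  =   [-96, - 94, - 92, - 78, -70.19, - 62, -60, - 55, - 54, - 29, - 11, - 19/17 , 43 , 65 , 79, 80 ] 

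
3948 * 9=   35532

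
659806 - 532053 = 127753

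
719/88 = 8+15/88 = 8.17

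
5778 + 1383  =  7161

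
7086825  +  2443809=9530634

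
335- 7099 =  - 6764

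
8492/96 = 2123/24 = 88.46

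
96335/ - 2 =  - 48168+1/2 =- 48167.50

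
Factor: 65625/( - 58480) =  - 13125/11696 = - 2^(- 4)  *  3^1*5^4*7^1*17^( - 1 ) * 43^( - 1 )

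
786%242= 60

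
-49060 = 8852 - 57912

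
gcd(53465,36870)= 5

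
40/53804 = 10/13451 = 0.00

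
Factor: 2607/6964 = 2^( -2 )*3^1* 11^1*79^1 * 1741^( - 1 )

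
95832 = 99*968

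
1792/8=224 =224.00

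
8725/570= 15 + 35/114 = 15.31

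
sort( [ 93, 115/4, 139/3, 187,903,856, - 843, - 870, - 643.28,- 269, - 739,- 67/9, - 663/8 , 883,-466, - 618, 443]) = [ - 870,  -  843,-739, - 643.28, - 618, - 466, - 269, - 663/8, - 67/9,  115/4,139/3, 93 , 187,443, 856, 883,903]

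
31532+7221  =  38753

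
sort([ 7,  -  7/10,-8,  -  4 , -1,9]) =[ - 8, - 4, - 1 , - 7/10, 7, 9] 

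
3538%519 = 424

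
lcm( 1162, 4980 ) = 34860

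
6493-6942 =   -  449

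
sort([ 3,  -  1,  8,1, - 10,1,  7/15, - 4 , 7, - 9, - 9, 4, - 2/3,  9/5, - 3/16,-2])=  [ - 10,- 9, - 9, - 4,  -  2, - 1, - 2/3 , - 3/16,  7/15 , 1, 1,  9/5, 3,4,7 , 8]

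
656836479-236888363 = 419948116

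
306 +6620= 6926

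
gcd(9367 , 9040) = 1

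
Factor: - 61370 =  - 2^1*5^1*17^1*19^2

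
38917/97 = 38917/97  =  401.21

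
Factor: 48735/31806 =95/62 = 2^( - 1)*5^1 * 19^1 * 31^( - 1)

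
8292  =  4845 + 3447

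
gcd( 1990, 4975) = 995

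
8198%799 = 208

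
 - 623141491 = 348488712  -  971630203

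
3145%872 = 529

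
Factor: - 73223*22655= -5^1 * 23^1*37^1*197^1*1979^1 = -  1658867065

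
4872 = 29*168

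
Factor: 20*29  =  2^2 *5^1*29^1 =580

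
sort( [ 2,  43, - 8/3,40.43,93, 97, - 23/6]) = [-23/6, - 8/3 , 2,40.43,43,93,97]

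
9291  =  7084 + 2207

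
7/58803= 7/58803 = 0.00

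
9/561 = 3/187 = 0.02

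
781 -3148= - 2367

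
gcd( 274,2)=2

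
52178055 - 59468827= - 7290772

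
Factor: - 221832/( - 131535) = 2^3 * 3^1 * 5^(-1 ) * 13^1*37^( - 1)= 312/185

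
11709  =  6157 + 5552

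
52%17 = 1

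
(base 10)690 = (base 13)411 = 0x2B2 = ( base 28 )oi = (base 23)170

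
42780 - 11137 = 31643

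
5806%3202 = 2604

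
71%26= 19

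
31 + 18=49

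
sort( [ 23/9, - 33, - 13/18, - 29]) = [ - 33, - 29, - 13/18, 23/9] 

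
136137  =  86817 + 49320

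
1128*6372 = 7187616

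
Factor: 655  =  5^1*131^1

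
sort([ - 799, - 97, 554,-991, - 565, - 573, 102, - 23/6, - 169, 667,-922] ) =[ - 991, - 922,-799 , - 573, - 565, - 169, - 97, - 23/6, 102,554, 667]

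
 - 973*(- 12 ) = 11676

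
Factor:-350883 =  - 3^2*13^1* 2999^1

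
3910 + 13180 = 17090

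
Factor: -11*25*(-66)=18150 = 2^1*3^1*5^2*11^2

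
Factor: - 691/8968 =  -2^( - 3) * 19^( - 1) * 59^( - 1)*691^1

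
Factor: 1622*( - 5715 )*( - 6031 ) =2^1*3^2*5^1*37^1* 127^1*163^1*811^1 = 55905741630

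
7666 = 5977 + 1689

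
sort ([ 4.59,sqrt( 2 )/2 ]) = [ sqrt( 2)/2, 4.59 ] 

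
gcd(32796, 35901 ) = 9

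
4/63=4/63=0.06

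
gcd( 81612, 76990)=2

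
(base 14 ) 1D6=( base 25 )F9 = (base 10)384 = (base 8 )600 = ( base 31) cc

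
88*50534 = 4446992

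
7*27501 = 192507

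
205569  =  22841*9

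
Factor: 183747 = 3^1*23^1 *2663^1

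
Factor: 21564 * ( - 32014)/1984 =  - 86293737/248   =  -2^( - 3)* 3^2*31^( - 1)*599^1 * 16007^1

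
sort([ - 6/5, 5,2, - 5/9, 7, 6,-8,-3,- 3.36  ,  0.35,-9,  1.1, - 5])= [ - 9, -8,-5, - 3.36 ,-3,  -  6/5,  -  5/9 , 0.35, 1.1 , 2,5,6, 7 ]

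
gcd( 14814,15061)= 1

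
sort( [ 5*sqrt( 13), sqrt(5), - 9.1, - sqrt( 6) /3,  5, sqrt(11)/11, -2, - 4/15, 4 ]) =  [ - 9.1, - 2, - sqrt(6)/3, - 4/15,sqrt( 11 )/11, sqrt( 5 ),  4,5,5*sqrt( 13 )]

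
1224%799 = 425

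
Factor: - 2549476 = -2^2*637369^1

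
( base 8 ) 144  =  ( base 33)31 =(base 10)100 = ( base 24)44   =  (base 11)91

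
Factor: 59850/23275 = 2^1 * 3^2*7^( - 1) =18/7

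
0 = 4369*0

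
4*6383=25532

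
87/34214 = 87/34214  =  0.00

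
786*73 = 57378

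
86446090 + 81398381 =167844471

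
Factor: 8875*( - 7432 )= -65959000 = -  2^3*5^3 * 71^1*929^1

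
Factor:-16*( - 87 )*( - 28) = -2^6*3^1*7^1*29^1= - 38976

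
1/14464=1/14464 = 0.00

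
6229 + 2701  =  8930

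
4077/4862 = 4077/4862 = 0.84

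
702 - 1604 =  - 902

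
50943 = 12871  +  38072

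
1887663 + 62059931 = 63947594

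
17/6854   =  17/6854 = 0.00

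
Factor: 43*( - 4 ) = - 2^2*43^1 = -172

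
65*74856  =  4865640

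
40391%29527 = 10864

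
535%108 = 103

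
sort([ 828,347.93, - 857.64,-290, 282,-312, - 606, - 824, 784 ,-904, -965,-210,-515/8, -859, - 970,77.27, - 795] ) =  [  -  970, - 965,-904, - 859, - 857.64, - 824, - 795, - 606, - 312, - 290, -210, - 515/8,77.27,282,347.93, 784, 828 ] 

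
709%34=29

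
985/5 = 197= 197.00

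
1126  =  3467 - 2341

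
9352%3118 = 3116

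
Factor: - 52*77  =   - 4004  =  - 2^2*7^1*11^1 * 13^1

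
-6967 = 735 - 7702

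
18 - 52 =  - 34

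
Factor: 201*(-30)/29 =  - 6030/29 = - 2^1*3^2*5^1*29^ (-1) * 67^1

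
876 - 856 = 20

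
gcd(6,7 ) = 1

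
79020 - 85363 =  - 6343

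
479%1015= 479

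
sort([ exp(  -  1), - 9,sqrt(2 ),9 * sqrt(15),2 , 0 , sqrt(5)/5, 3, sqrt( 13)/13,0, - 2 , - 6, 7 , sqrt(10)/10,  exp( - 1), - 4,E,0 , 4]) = [ - 9, - 6 , - 4,  -  2, 0,0,0 , sqrt( 13 ) /13 , sqrt(10)/10, exp(-1),  exp(-1),sqrt( 5)/5,sqrt(2) , 2,E,3,4,7,9*sqrt(15)]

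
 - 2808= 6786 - 9594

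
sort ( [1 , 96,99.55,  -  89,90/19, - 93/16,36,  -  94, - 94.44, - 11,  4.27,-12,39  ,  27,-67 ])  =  [-94.44, - 94, - 89, - 67,  -  12,-11, - 93/16,  1, 4.27,90/19,27, 36,39,96, 99.55] 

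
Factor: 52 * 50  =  2600 = 2^3*5^2*13^1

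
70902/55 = 70902/55=1289.13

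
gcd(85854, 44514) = 6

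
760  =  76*10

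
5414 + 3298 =8712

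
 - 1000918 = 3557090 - 4558008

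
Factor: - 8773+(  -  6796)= - 15569^1 = - 15569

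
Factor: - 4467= - 3^1*1489^1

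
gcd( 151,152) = 1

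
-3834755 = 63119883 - 66954638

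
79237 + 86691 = 165928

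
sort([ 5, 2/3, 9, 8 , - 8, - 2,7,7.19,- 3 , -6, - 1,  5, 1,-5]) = [ - 8, - 6, - 5, - 3, - 2, - 1 , 2/3,  1 , 5, 5,7,7.19,8,9]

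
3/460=3/460 = 0.01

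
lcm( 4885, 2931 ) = 14655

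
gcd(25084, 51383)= 1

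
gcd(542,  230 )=2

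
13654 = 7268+6386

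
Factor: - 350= - 2^1 * 5^2*7^1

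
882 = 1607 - 725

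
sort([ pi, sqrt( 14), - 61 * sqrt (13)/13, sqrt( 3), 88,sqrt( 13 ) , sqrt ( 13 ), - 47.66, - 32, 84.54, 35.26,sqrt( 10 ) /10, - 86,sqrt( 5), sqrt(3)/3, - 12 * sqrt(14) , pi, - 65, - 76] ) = [ - 86, - 76, - 65, - 47.66, - 12*sqrt( 14 ), - 32, - 61* sqrt (13 )/13,sqrt(10 )/10 , sqrt( 3 ) /3, sqrt( 3 ), sqrt ( 5), pi, pi, sqrt(13 ),  sqrt ( 13), sqrt ( 14 ), 35.26, 84.54, 88 ]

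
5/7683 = 5/7683 = 0.00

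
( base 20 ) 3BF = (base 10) 1435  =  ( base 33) 1ag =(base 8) 2633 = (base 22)2L5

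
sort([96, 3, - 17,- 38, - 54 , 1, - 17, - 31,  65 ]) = [ - 54, - 38,  -  31,-17,- 17, 1,3 , 65,96]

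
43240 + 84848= 128088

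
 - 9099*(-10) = 90990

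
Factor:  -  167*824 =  - 137608 = -  2^3*103^1*167^1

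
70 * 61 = 4270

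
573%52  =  1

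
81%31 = 19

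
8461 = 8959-498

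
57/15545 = 57/15545  =  0.00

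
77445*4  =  309780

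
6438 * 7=45066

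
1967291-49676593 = - 47709302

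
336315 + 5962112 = 6298427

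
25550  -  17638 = 7912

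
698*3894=2718012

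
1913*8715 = 16671795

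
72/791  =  72/791 = 0.09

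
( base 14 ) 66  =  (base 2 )1011010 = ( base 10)90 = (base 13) 6C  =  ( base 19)4e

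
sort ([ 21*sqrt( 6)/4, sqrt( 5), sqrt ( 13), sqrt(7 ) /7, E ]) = [sqrt ( 7)/7, sqrt(5 ),E,sqrt( 13) , 21*sqrt(6 ) /4]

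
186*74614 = 13878204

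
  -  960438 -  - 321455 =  -638983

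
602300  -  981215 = -378915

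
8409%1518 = 819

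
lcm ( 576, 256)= 2304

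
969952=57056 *17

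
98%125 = 98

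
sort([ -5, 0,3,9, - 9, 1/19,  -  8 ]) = [ - 9, - 8, - 5,0,1/19,3,9 ]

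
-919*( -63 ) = 57897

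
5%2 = 1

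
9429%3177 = 3075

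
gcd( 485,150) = 5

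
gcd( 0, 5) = 5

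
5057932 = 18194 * 278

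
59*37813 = 2230967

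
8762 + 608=9370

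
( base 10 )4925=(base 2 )1001100111101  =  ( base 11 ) 3778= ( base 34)48t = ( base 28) 67p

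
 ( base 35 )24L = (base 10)2611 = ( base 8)5063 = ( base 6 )20031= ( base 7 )10420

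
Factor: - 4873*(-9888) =2^5*3^1*11^1*103^1*443^1 = 48184224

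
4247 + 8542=12789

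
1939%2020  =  1939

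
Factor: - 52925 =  - 5^2*29^1 * 73^1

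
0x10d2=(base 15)1421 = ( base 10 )4306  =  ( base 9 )5814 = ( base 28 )5dm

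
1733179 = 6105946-4372767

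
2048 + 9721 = 11769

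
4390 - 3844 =546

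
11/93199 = 11/93199 = 0.00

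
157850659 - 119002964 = 38847695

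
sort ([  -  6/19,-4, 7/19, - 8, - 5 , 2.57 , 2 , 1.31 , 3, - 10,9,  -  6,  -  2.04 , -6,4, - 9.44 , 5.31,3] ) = [ - 10,  -  9.44, -8, - 6, -6,-5, - 4,  -  2.04 , - 6/19,7/19, 1.31 , 2, 2.57, 3 , 3, 4 , 5.31, 9]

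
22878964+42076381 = 64955345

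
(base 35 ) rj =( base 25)1DE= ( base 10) 964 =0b1111000100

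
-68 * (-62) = 4216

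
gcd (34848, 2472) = 24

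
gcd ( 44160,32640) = 1920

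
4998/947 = 4998/947 = 5.28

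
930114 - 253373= 676741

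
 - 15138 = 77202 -92340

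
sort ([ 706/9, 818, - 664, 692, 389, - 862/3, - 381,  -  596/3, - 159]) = [ - 664 ,-381, - 862/3, - 596/3, - 159,706/9, 389, 692, 818] 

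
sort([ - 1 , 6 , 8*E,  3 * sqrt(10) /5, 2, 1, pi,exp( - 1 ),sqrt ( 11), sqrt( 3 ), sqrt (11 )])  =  [-1, exp(-1 ),1, sqrt( 3), 3*sqrt( 10 ) /5, 2,pi, sqrt(11 ), sqrt( 11 ),6,8*E]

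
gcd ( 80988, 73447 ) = 1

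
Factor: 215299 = 7^1*30757^1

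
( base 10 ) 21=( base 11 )1A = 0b10101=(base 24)L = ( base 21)10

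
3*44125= 132375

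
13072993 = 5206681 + 7866312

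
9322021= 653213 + 8668808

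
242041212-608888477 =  - 366847265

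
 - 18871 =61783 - 80654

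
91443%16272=10083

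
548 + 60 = 608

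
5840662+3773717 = 9614379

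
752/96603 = 752/96603 = 0.01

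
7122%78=24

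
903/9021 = 301/3007=0.10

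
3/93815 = 3/93815 = 0.00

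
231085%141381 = 89704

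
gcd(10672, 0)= 10672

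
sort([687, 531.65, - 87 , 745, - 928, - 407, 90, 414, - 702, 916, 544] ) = [ - 928, - 702, - 407, - 87, 90,414 , 531.65,544,687, 745, 916]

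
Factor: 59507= 7^1*8501^1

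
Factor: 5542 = 2^1*17^1 *163^1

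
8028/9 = 892 = 892.00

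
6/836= 3/418  =  0.01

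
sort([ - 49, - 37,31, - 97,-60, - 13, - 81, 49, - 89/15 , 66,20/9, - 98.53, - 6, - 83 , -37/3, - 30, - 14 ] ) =[ -98.53, - 97, - 83 , - 81, - 60,  -  49, - 37, - 30, - 14, - 13 , - 37/3, - 6, - 89/15,  20/9, 31,49,66 ]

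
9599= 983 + 8616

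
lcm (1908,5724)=5724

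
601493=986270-384777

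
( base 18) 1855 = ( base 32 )8A7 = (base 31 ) 8qp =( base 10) 8519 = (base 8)20507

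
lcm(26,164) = 2132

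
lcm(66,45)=990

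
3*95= 285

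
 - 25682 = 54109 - 79791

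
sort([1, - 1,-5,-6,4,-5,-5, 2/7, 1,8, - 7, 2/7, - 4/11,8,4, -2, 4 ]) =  [ - 7,-6,-5  ,-5,- 5, -2, -1,  -  4/11,2/7, 2/7, 1,1,  4,4, 4, 8, 8 ] 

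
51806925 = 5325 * 9729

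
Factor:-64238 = -2^1*32119^1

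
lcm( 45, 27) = 135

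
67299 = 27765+39534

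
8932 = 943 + 7989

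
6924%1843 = 1395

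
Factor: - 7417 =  - 7417^1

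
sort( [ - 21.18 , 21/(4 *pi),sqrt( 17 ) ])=[ - 21.18,21/( 4*pi ) , sqrt(17)]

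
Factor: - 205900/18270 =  - 2^1*3^( - 2)*5^1*7^(- 1)*71^1 = - 710/63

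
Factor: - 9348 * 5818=  -  2^3*3^1*19^1*41^1*2909^1 = -54386664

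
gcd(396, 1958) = 22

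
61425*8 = 491400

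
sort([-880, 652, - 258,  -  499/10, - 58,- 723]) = [-880,  -  723, -258, - 58 , -499/10, 652] 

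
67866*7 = 475062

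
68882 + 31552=100434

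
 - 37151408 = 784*( - 47387)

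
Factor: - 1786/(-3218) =893/1609 = 19^1*47^1*1609^( - 1 ) 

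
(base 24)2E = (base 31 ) 20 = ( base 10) 62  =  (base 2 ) 111110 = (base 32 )1u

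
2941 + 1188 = 4129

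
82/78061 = 82/78061 = 0.00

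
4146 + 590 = 4736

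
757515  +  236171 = 993686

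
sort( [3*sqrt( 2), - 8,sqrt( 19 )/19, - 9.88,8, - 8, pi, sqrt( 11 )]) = [ - 9.88, - 8, - 8, sqrt( 19)/19, pi, sqrt( 11 ) , 3*sqrt( 2),8 ] 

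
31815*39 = 1240785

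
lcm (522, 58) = 522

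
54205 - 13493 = 40712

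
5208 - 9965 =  - 4757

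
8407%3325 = 1757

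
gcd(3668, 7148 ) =4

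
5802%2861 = 80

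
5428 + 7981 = 13409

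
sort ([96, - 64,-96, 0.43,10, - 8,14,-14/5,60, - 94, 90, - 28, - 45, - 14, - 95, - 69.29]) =[ - 96, -95, - 94, - 69.29 , - 64, - 45, - 28,-14,-8, - 14/5,  0.43,10,14 , 60, 90, 96] 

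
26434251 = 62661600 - 36227349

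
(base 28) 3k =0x68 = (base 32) 38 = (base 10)104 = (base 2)1101000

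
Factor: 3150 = 2^1*3^2*5^2*7^1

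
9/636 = 3/212 = 0.01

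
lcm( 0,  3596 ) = 0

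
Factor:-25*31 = -5^2*31^1 = -775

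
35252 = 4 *8813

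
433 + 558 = 991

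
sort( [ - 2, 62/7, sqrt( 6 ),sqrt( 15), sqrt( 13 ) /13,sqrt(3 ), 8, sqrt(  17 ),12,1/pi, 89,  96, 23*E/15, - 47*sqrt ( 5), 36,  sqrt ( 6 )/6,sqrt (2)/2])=[ - 47*sqrt(5 ), - 2,sqrt(13 )/13,1/pi,sqrt(6) /6 , sqrt( 2 ) /2,sqrt( 3), sqrt(6 ),sqrt (15), sqrt( 17), 23 * E/15,8,62/7,12,36,89, 96] 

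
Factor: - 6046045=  -5^1 *1209209^1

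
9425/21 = 9425/21 = 448.81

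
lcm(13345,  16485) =280245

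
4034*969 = 3908946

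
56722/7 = 56722/7  =  8103.14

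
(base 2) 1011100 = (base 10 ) 92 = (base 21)48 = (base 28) 38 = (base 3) 10102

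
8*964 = 7712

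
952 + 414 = 1366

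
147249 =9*16361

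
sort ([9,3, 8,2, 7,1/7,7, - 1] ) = [- 1, 1/7,2, 3,  7,  7, 8 , 9]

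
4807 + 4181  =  8988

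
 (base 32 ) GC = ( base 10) 524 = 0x20C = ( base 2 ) 1000001100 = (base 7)1346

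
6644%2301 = 2042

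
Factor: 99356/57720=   2^( -1 )*3^(-1 )* 5^(-1)*13^( -1 )*37^( - 1 )*59^1*421^1=24839/14430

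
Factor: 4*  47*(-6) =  - 2^3*3^1*47^1 = -1128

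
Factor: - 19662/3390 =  - 29/5 = -5^ ( - 1)*29^1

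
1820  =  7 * 260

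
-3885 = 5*( - 777) 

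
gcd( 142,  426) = 142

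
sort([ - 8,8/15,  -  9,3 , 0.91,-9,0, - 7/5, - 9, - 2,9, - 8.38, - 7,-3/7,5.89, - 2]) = [ - 9, - 9, -9, - 8.38, -8 , - 7, - 2, - 2,-7/5,  -  3/7 , 0,8/15 , 0.91, 3,5.89,9]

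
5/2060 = 1/412 = 0.00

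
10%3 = 1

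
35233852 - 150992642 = - 115758790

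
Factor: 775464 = 2^3*3^1*79^1*409^1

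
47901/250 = 191+151/250 = 191.60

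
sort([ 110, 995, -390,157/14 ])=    [ - 390,157/14,110 , 995]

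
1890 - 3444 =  - 1554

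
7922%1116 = 110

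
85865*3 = 257595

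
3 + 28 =31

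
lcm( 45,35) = 315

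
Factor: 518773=41^1*12653^1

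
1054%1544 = 1054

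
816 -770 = 46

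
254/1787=254/1787 = 0.14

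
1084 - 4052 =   -  2968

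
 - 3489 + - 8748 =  - 12237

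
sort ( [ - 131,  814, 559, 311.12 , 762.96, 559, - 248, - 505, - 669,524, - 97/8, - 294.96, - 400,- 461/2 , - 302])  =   [ - 669, - 505  , - 400, - 302,-294.96, -248, -461/2, - 131, - 97/8, 311.12, 524,559, 559, 762.96,814]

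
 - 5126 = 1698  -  6824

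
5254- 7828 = -2574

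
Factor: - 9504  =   - 2^5 * 3^3*11^1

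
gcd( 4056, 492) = 12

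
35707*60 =2142420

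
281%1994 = 281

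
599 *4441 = 2660159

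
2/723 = 2/723 = 0.00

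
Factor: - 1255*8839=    - 5^1 * 251^1*8839^1 = - 11092945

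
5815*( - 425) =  - 2471375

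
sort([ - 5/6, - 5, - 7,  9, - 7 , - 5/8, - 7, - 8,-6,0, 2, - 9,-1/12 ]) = [-9,-8,-7,-7 , - 7,  -  6, - 5,-5/6, -5/8,-1/12, 0,  2, 9]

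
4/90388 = 1/22597 = 0.00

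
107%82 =25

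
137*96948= 13281876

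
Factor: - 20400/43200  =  -2^(-2)*3^(-2)*17^1  =  - 17/36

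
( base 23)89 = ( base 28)6p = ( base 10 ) 193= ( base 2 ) 11000001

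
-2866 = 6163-9029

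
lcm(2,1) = 2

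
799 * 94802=75746798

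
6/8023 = 6/8023  =  0.00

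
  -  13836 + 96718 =82882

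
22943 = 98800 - 75857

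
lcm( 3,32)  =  96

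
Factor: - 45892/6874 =  -  2^1*11^1*149^1*491^(  -  1 ) = - 3278/491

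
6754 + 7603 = 14357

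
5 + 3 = 8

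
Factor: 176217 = 3^1*151^1*389^1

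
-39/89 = -39/89 = - 0.44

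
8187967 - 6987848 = 1200119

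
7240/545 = 13 + 31/109 = 13.28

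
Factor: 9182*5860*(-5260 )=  - 283022295200  =  -  2^5*5^2*263^1*293^1*4591^1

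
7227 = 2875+4352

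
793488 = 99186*8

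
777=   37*21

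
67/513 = 67/513 =0.13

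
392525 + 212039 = 604564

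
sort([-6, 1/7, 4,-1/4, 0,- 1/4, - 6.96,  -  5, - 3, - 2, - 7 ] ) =[ - 7,-6.96, - 6  , - 5, - 3 , - 2, - 1/4, -1/4, 0,1/7,  4] 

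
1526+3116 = 4642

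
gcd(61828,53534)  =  754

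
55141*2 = 110282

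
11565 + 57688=69253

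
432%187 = 58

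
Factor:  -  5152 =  - 2^5*7^1*23^1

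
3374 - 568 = 2806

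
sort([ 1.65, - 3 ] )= [ - 3,1.65]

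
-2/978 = -1+488/489 = -0.00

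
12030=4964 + 7066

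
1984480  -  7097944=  - 5113464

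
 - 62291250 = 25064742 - 87355992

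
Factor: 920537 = 131^1 * 7027^1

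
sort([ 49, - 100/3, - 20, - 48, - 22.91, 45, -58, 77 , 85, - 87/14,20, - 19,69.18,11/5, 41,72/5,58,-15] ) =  [ - 58, - 48,-100/3, - 22.91,  -  20 , - 19,-15,-87/14, 11/5,72/5, 20, 41, 45,  49,58, 69.18, 77 , 85 ] 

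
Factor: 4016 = 2^4*251^1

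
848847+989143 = 1837990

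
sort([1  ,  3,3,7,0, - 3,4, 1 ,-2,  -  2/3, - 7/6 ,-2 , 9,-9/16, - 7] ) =[ -7, - 3, - 2, - 2, - 7/6,-2/3, - 9/16,0, 1,1,3,3,4, 7,9 ] 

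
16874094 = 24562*687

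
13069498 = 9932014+3137484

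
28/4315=28/4315 = 0.01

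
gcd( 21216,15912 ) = 5304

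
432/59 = 7 + 19/59  =  7.32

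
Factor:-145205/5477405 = - 113^1 *257^1*1095481^( - 1) =- 29041/1095481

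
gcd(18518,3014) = 2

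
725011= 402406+322605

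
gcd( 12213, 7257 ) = 177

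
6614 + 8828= 15442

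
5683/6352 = 5683/6352= 0.89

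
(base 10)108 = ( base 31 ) 3f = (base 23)4g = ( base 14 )7A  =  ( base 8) 154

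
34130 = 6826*5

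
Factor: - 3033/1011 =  - 3^1 = - 3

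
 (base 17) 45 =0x49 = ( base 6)201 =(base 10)73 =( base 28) 2H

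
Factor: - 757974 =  - 2^1*3^1*7^1*18047^1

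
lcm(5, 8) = 40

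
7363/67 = 7363/67 = 109.90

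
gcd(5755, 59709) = 1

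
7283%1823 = 1814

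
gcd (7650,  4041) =9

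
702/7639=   702/7639 = 0.09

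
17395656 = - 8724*( - 1994)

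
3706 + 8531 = 12237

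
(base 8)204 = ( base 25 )57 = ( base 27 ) 4o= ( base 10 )132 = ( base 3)11220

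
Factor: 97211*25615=5^1 * 41^1*47^1*109^1*2371^1 = 2490059765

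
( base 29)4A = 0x7e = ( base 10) 126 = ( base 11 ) 105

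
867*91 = 78897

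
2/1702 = 1/851 = 0.00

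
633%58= 53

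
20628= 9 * 2292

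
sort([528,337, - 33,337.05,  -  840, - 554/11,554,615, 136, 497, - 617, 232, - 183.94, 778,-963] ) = [ - 963, - 840, - 617,  -  183.94, - 554/11, - 33,136,232,337,  337.05, 497,528, 554,615, 778 ] 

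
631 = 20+611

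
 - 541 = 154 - 695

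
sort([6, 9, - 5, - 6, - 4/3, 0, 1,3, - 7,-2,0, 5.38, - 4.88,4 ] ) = [ - 7, - 6, - 5, - 4.88, - 2, - 4/3, 0, 0, 1 , 3 , 4 , 5.38,6 , 9]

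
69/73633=69/73633   =  0.00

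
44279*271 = 11999609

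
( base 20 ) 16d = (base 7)1361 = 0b1000010101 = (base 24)m5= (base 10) 533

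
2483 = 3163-680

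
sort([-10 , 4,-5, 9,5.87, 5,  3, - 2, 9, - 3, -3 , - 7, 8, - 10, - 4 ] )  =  [ - 10,- 10, - 7, - 5, - 4, - 3, - 3,- 2, 3, 4, 5, 5.87, 8, 9,9 ] 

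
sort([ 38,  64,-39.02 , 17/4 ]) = [ - 39.02,  17/4, 38,64]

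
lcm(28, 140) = 140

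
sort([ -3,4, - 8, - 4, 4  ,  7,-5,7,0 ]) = [ - 8, - 5,-4, - 3,0,4 , 4, 7,7 ]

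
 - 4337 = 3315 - 7652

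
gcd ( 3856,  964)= 964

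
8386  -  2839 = 5547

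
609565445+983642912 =1593208357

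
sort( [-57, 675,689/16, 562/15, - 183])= [ - 183, -57, 562/15, 689/16, 675 ] 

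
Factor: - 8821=-8821^1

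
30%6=0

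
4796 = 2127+2669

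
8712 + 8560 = 17272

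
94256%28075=10031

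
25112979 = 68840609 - 43727630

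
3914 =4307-393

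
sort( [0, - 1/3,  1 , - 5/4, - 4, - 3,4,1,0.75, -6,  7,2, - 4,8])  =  [ - 6, - 4,  -  4,-3,  -  5/4, - 1/3, 0,  0.75, 1,1, 2, 4,  7,8]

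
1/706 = 1/706 = 0.00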